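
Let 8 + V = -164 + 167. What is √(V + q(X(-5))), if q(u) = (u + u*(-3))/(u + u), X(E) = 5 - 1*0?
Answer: I*√6 ≈ 2.4495*I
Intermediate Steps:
X(E) = 5 (X(E) = 5 + 0 = 5)
q(u) = -1 (q(u) = (u - 3*u)/((2*u)) = (-2*u)*(1/(2*u)) = -1)
V = -5 (V = -8 + (-164 + 167) = -8 + 3 = -5)
√(V + q(X(-5))) = √(-5 - 1) = √(-6) = I*√6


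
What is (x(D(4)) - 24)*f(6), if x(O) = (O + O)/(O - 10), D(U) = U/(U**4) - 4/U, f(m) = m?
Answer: -100476/703 ≈ -142.92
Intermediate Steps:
D(U) = U**(-3) - 4/U (D(U) = U/U**4 - 4/U = U**(-3) - 4/U)
x(O) = 2*O/(-10 + O) (x(O) = (2*O)/(-10 + O) = 2*O/(-10 + O))
(x(D(4)) - 24)*f(6) = (2*(4**(-3) - 4/4)/(-10 + (4**(-3) - 4/4)) - 24)*6 = (2*(1/64 - 4*1/4)/(-10 + (1/64 - 4*1/4)) - 24)*6 = (2*(1/64 - 1)/(-10 + (1/64 - 1)) - 24)*6 = (2*(-63/64)/(-10 - 63/64) - 24)*6 = (2*(-63/64)/(-703/64) - 24)*6 = (2*(-63/64)*(-64/703) - 24)*6 = (126/703 - 24)*6 = -16746/703*6 = -100476/703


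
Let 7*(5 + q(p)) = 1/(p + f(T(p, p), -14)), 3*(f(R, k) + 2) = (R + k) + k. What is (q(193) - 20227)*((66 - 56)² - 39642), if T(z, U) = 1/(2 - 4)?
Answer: 2032834844420/2541 ≈ 8.0001e+8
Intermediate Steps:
T(z, U) = -½ (T(z, U) = 1/(-2) = -½)
f(R, k) = -2 + R/3 + 2*k/3 (f(R, k) = -2 + ((R + k) + k)/3 = -2 + (R + 2*k)/3 = -2 + (R/3 + 2*k/3) = -2 + R/3 + 2*k/3)
q(p) = -5 + 1/(7*(-23/2 + p)) (q(p) = -5 + 1/(7*(p + (-2 + (⅓)*(-½) + (⅔)*(-14)))) = -5 + 1/(7*(p + (-2 - ⅙ - 28/3))) = -5 + 1/(7*(p - 23/2)) = -5 + 1/(7*(-23/2 + p)))
(q(193) - 20227)*((66 - 56)² - 39642) = ((807 - 70*193)/(7*(-23 + 2*193)) - 20227)*((66 - 56)² - 39642) = ((807 - 13510)/(7*(-23 + 386)) - 20227)*(10² - 39642) = ((⅐)*(-12703)/363 - 20227)*(100 - 39642) = ((⅐)*(1/363)*(-12703) - 20227)*(-39542) = (-12703/2541 - 20227)*(-39542) = -51409510/2541*(-39542) = 2032834844420/2541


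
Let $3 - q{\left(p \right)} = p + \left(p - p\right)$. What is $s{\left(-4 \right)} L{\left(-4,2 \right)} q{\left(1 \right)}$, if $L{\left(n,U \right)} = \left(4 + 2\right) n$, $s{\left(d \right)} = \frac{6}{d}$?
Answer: $72$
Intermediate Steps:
$q{\left(p \right)} = 3 - p$ ($q{\left(p \right)} = 3 - \left(p + \left(p - p\right)\right) = 3 - \left(p + 0\right) = 3 - p$)
$L{\left(n,U \right)} = 6 n$
$s{\left(-4 \right)} L{\left(-4,2 \right)} q{\left(1 \right)} = \frac{6}{-4} \cdot 6 \left(-4\right) \left(3 - 1\right) = 6 \left(- \frac{1}{4}\right) \left(-24\right) \left(3 - 1\right) = \left(- \frac{3}{2}\right) \left(-24\right) 2 = 36 \cdot 2 = 72$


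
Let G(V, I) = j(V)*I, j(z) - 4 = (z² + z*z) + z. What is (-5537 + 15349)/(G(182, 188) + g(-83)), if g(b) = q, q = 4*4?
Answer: 2453/3122402 ≈ 0.00078561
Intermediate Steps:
q = 16
g(b) = 16
j(z) = 4 + z + 2*z² (j(z) = 4 + ((z² + z*z) + z) = 4 + ((z² + z²) + z) = 4 + (2*z² + z) = 4 + (z + 2*z²) = 4 + z + 2*z²)
G(V, I) = I*(4 + V + 2*V²) (G(V, I) = (4 + V + 2*V²)*I = I*(4 + V + 2*V²))
(-5537 + 15349)/(G(182, 188) + g(-83)) = (-5537 + 15349)/(188*(4 + 182 + 2*182²) + 16) = 9812/(188*(4 + 182 + 2*33124) + 16) = 9812/(188*(4 + 182 + 66248) + 16) = 9812/(188*66434 + 16) = 9812/(12489592 + 16) = 9812/12489608 = 9812*(1/12489608) = 2453/3122402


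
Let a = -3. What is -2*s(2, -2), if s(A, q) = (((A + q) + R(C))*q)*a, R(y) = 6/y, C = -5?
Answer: 72/5 ≈ 14.400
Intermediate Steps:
s(A, q) = -3*q*(-6/5 + A + q) (s(A, q) = (((A + q) + 6/(-5))*q)*(-3) = (((A + q) + 6*(-⅕))*q)*(-3) = (((A + q) - 6/5)*q)*(-3) = ((-6/5 + A + q)*q)*(-3) = (q*(-6/5 + A + q))*(-3) = -3*q*(-6/5 + A + q))
-2*s(2, -2) = -6*(-2)*(6 - 5*2 - 5*(-2))/5 = -6*(-2)*(6 - 10 + 10)/5 = -6*(-2)*6/5 = -2*(-36/5) = 72/5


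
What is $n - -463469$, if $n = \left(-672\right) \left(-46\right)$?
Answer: $494381$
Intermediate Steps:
$n = 30912$
$n - -463469 = 30912 - -463469 = 30912 + 463469 = 494381$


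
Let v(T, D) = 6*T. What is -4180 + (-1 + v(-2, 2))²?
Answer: -4011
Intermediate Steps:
-4180 + (-1 + v(-2, 2))² = -4180 + (-1 + 6*(-2))² = -4180 + (-1 - 12)² = -4180 + (-13)² = -4180 + 169 = -4011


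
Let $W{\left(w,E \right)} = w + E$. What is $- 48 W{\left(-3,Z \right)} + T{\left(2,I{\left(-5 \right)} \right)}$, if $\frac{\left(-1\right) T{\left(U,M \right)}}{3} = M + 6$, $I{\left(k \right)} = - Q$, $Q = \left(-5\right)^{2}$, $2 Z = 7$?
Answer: $33$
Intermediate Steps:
$Z = \frac{7}{2}$ ($Z = \frac{1}{2} \cdot 7 = \frac{7}{2} \approx 3.5$)
$Q = 25$
$I{\left(k \right)} = -25$ ($I{\left(k \right)} = \left(-1\right) 25 = -25$)
$T{\left(U,M \right)} = -18 - 3 M$ ($T{\left(U,M \right)} = - 3 \left(M + 6\right) = - 3 \left(6 + M\right) = -18 - 3 M$)
$W{\left(w,E \right)} = E + w$
$- 48 W{\left(-3,Z \right)} + T{\left(2,I{\left(-5 \right)} \right)} = - 48 \left(\frac{7}{2} - 3\right) - -57 = \left(-48\right) \frac{1}{2} + \left(-18 + 75\right) = -24 + 57 = 33$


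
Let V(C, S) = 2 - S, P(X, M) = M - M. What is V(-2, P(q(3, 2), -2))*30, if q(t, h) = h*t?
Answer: 60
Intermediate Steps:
P(X, M) = 0
V(-2, P(q(3, 2), -2))*30 = (2 - 1*0)*30 = (2 + 0)*30 = 2*30 = 60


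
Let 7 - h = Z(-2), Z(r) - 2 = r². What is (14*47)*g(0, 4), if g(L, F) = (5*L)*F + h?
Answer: 658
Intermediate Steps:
Z(r) = 2 + r²
h = 1 (h = 7 - (2 + (-2)²) = 7 - (2 + 4) = 7 - 1*6 = 7 - 6 = 1)
g(L, F) = 1 + 5*F*L (g(L, F) = (5*L)*F + 1 = 5*F*L + 1 = 1 + 5*F*L)
(14*47)*g(0, 4) = (14*47)*(1 + 5*4*0) = 658*(1 + 0) = 658*1 = 658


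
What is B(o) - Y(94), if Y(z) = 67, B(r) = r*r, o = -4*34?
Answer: 18429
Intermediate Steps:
o = -136
B(r) = r²
B(o) - Y(94) = (-136)² - 1*67 = 18496 - 67 = 18429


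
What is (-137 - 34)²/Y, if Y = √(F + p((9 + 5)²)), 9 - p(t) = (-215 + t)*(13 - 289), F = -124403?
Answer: -29241*I*√129638/129638 ≈ -81.213*I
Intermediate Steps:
p(t) = -59331 + 276*t (p(t) = 9 - (-215 + t)*(13 - 289) = 9 - (-215 + t)*(-276) = 9 - (59340 - 276*t) = 9 + (-59340 + 276*t) = -59331 + 276*t)
Y = I*√129638 (Y = √(-124403 + (-59331 + 276*(9 + 5)²)) = √(-124403 + (-59331 + 276*14²)) = √(-124403 + (-59331 + 276*196)) = √(-124403 + (-59331 + 54096)) = √(-124403 - 5235) = √(-129638) = I*√129638 ≈ 360.05*I)
(-137 - 34)²/Y = (-137 - 34)²/((I*√129638)) = (-171)²*(-I*√129638/129638) = 29241*(-I*√129638/129638) = -29241*I*√129638/129638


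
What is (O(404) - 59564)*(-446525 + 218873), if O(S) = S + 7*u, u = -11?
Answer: 13485421524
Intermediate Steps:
O(S) = -77 + S (O(S) = S + 7*(-11) = S - 77 = -77 + S)
(O(404) - 59564)*(-446525 + 218873) = ((-77 + 404) - 59564)*(-446525 + 218873) = (327 - 59564)*(-227652) = -59237*(-227652) = 13485421524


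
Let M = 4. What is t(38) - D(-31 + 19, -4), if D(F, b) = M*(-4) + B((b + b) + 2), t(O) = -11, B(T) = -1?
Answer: 6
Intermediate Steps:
D(F, b) = -17 (D(F, b) = 4*(-4) - 1 = -16 - 1 = -17)
t(38) - D(-31 + 19, -4) = -11 - 1*(-17) = -11 + 17 = 6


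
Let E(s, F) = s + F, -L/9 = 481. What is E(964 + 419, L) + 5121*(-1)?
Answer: -8067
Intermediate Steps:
L = -4329 (L = -9*481 = -4329)
E(s, F) = F + s
E(964 + 419, L) + 5121*(-1) = (-4329 + (964 + 419)) + 5121*(-1) = (-4329 + 1383) - 5121 = -2946 - 5121 = -8067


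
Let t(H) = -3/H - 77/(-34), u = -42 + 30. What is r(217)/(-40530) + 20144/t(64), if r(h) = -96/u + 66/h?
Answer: 96378672529247/10611179565 ≈ 9082.8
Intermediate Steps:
u = -12
r(h) = 8 + 66/h (r(h) = -96/(-12) + 66/h = -96*(-1/12) + 66/h = 8 + 66/h)
t(H) = 77/34 - 3/H (t(H) = -3/H - 77*(-1/34) = -3/H + 77/34 = 77/34 - 3/H)
r(217)/(-40530) + 20144/t(64) = (8 + 66/217)/(-40530) + 20144/(77/34 - 3/64) = (8 + 66*(1/217))*(-1/40530) + 20144/(77/34 - 3*1/64) = (8 + 66/217)*(-1/40530) + 20144/(77/34 - 3/64) = (1802/217)*(-1/40530) + 20144/(2413/1088) = -901/4397505 + 20144*(1088/2413) = -901/4397505 + 21916672/2413 = 96378672529247/10611179565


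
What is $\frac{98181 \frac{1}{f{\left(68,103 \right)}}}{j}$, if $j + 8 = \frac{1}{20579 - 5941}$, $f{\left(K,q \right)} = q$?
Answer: $- \frac{1437173478}{12061609} \approx -119.15$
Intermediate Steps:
$j = - \frac{117103}{14638}$ ($j = -8 + \frac{1}{20579 - 5941} = -8 + \frac{1}{14638} = - \frac{117103}{14638} \approx -7.9999$)
$\frac{98181 \frac{1}{f{\left(68,103 \right)}}}{j} = \frac{98181 \cdot \frac{1}{103}}{- \frac{117103}{14638}} = 98181 \cdot \frac{1}{103} \left(- \frac{14638}{117103}\right) = \frac{98181}{103} \left(- \frac{14638}{117103}\right) = - \frac{1437173478}{12061609}$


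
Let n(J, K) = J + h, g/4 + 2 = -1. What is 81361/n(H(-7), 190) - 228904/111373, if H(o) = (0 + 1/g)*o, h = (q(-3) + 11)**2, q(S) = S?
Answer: 108559623236/86314075 ≈ 1257.7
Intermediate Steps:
g = -12 (g = -8 + 4*(-1) = -8 - 4 = -12)
h = 64 (h = (-3 + 11)**2 = 8**2 = 64)
H(o) = -o/12 (H(o) = (0 + 1/(-12))*o = (0 + 1*(-1/12))*o = (0 - 1/12)*o = -o/12)
n(J, K) = 64 + J (n(J, K) = J + 64 = 64 + J)
81361/n(H(-7), 190) - 228904/111373 = 81361/(64 - 1/12*(-7)) - 228904/111373 = 81361/(64 + 7/12) - 228904*1/111373 = 81361/(775/12) - 228904/111373 = 81361*(12/775) - 228904/111373 = 976332/775 - 228904/111373 = 108559623236/86314075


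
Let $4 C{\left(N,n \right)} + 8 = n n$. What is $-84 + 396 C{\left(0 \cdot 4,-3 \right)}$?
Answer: $15$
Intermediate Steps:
$C{\left(N,n \right)} = -2 + \frac{n^{2}}{4}$ ($C{\left(N,n \right)} = -2 + \frac{n n}{4} = -2 + \frac{n^{2}}{4}$)
$-84 + 396 C{\left(0 \cdot 4,-3 \right)} = -84 + 396 \left(-2 + \frac{\left(-3\right)^{2}}{4}\right) = -84 + 396 \left(-2 + \frac{1}{4} \cdot 9\right) = -84 + 396 \left(-2 + \frac{9}{4}\right) = -84 + 396 \cdot \frac{1}{4} = -84 + 99 = 15$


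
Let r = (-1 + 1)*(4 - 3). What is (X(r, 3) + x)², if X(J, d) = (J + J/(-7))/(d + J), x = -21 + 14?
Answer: 49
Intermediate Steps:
x = -7
r = 0 (r = 0*1 = 0)
X(J, d) = 6*J/(7*(J + d)) (X(J, d) = (J + J*(-⅐))/(J + d) = (J - J/7)/(J + d) = (6*J/7)/(J + d) = 6*J/(7*(J + d)))
(X(r, 3) + x)² = ((6/7)*0/(0 + 3) - 7)² = ((6/7)*0/3 - 7)² = ((6/7)*0*(⅓) - 7)² = (0 - 7)² = (-7)² = 49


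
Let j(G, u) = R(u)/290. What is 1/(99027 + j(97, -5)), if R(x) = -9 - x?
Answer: 145/14358913 ≈ 1.0098e-5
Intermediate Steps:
j(G, u) = -9/290 - u/290 (j(G, u) = (-9 - u)/290 = (-9 - u)*(1/290) = -9/290 - u/290)
1/(99027 + j(97, -5)) = 1/(99027 + (-9/290 - 1/290*(-5))) = 1/(99027 + (-9/290 + 1/58)) = 1/(99027 - 2/145) = 1/(14358913/145) = 145/14358913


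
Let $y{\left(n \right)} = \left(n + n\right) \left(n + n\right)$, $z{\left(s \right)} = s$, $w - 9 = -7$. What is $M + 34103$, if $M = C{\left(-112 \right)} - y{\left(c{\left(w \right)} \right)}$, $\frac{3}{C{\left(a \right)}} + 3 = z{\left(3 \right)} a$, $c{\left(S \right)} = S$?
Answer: $\frac{3851830}{113} \approx 34087.0$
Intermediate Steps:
$w = 2$ ($w = 9 - 7 = 2$)
$C{\left(a \right)} = \frac{3}{-3 + 3 a}$
$y{\left(n \right)} = 4 n^{2}$ ($y{\left(n \right)} = 2 n 2 n = 4 n^{2}$)
$M = - \frac{1809}{113}$ ($M = \frac{1}{-1 - 112} - 4 \cdot 2^{2} = \frac{1}{-113} - 4 \cdot 4 = - \frac{1}{113} - 16 = - \frac{1809}{113} \approx -16.009$)
$M + 34103 = - \frac{1809}{113} + 34103 = \frac{3851830}{113}$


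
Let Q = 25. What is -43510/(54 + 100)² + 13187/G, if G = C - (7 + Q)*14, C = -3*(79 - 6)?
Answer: -170882031/7909286 ≈ -21.605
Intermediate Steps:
C = -219 (C = -3*73 = -219)
G = -667 (G = -219 - (7 + 25)*14 = -219 - 32*14 = -219 - 1*448 = -219 - 448 = -667)
-43510/(54 + 100)² + 13187/G = -43510/(54 + 100)² + 13187/(-667) = -43510/(154²) + 13187*(-1/667) = -43510/23716 - 13187/667 = -43510*1/23716 - 13187/667 = -21755/11858 - 13187/667 = -170882031/7909286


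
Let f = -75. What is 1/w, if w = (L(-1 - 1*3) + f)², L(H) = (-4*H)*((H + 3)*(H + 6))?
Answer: 1/11449 ≈ 8.7344e-5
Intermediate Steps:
L(H) = -4*H*(3 + H)*(6 + H) (L(H) = (-4*H)*((3 + H)*(6 + H)) = -4*H*(3 + H)*(6 + H))
w = 11449 (w = (-4*(-1 - 1*3)*(18 + (-1 - 1*3)² + 9*(-1 - 1*3)) - 75)² = (-4*(-1 - 3)*(18 + (-1 - 3)² + 9*(-1 - 3)) - 75)² = (-4*(-4)*(18 + (-4)² + 9*(-4)) - 75)² = (-4*(-4)*(18 + 16 - 36) - 75)² = (-4*(-4)*(-2) - 75)² = (-32 - 75)² = (-107)² = 11449)
1/w = 1/11449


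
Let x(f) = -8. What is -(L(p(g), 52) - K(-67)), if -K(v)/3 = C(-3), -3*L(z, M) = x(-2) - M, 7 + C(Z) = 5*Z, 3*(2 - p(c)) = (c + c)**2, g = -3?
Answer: 46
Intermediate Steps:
p(c) = 2 - 4*c**2/3 (p(c) = 2 - (c + c)**2/3 = 2 - 4*c**2/3)
C(Z) = -7 + 5*Z
L(z, M) = 8/3 + M/3 (L(z, M) = -(-8 - M)/3 = 8/3 + M/3)
K(v) = 66 (K(v) = -3*(-7 + 5*(-3)) = -3*(-7 - 15) = -3*(-22) = 66)
-(L(p(g), 52) - K(-67)) = -((8/3 + (1/3)*52) - 1*66) = -((8/3 + 52/3) - 66) = -(20 - 66) = -1*(-46) = 46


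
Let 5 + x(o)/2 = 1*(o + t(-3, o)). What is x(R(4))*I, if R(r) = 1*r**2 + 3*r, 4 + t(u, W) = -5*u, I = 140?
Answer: 9520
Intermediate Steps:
t(u, W) = -4 - 5*u
R(r) = r**2 + 3*r
x(o) = 12 + 2*o (x(o) = -10 + 2*(1*(o + (-4 - 5*(-3)))) = -10 + 2*(1*(o + (-4 + 15))) = -10 + 2*(1*(o + 11)) = -10 + 2*(1*(11 + o)) = -10 + 2*(11 + o) = -10 + (22 + 2*o) = 12 + 2*o)
x(R(4))*I = (12 + 2*(4*(3 + 4)))*140 = (12 + 2*(4*7))*140 = (12 + 2*28)*140 = (12 + 56)*140 = 68*140 = 9520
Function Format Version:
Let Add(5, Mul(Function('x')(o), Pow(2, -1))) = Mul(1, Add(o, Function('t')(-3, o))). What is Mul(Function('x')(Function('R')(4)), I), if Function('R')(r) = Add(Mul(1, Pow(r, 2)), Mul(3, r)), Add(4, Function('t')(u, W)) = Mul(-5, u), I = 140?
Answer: 9520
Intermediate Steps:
Function('t')(u, W) = Add(-4, Mul(-5, u))
Function('R')(r) = Add(Pow(r, 2), Mul(3, r))
Function('x')(o) = Add(12, Mul(2, o)) (Function('x')(o) = Add(-10, Mul(2, Mul(1, Add(o, Add(-4, Mul(-5, -3)))))) = Add(-10, Mul(2, Mul(1, Add(o, Add(-4, 15))))) = Add(-10, Mul(2, Mul(1, Add(o, 11)))) = Add(-10, Mul(2, Mul(1, Add(11, o)))) = Add(-10, Mul(2, Add(11, o))) = Add(-10, Add(22, Mul(2, o))) = Add(12, Mul(2, o)))
Mul(Function('x')(Function('R')(4)), I) = Mul(Add(12, Mul(2, Mul(4, Add(3, 4)))), 140) = Mul(Add(12, Mul(2, Mul(4, 7))), 140) = Mul(Add(12, Mul(2, 28)), 140) = Mul(Add(12, 56), 140) = Mul(68, 140) = 9520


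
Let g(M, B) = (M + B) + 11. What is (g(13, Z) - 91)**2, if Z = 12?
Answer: 3025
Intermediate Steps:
g(M, B) = 11 + B + M (g(M, B) = (B + M) + 11 = 11 + B + M)
(g(13, Z) - 91)**2 = ((11 + 12 + 13) - 91)**2 = (36 - 91)**2 = (-55)**2 = 3025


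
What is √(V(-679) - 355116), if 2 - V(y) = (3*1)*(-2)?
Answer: 2*I*√88777 ≈ 595.91*I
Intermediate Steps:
V(y) = 8 (V(y) = 2 - 3*1*(-2) = 2 - 3*(-2) = 2 - 1*(-6) = 2 + 6 = 8)
√(V(-679) - 355116) = √(8 - 355116) = √(-355108) = 2*I*√88777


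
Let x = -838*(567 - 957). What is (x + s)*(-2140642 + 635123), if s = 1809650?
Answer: -3216496177930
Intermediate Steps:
x = 326820 (x = -838*(-390) = 326820)
(x + s)*(-2140642 + 635123) = (326820 + 1809650)*(-2140642 + 635123) = 2136470*(-1505519) = -3216496177930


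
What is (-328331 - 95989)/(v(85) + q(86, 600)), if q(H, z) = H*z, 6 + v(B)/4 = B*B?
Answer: -106080/20119 ≈ -5.2726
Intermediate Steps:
v(B) = -24 + 4*B² (v(B) = -24 + 4*(B*B) = -24 + 4*B²)
(-328331 - 95989)/(v(85) + q(86, 600)) = (-328331 - 95989)/((-24 + 4*85²) + 86*600) = -424320/((-24 + 4*7225) + 51600) = -424320/((-24 + 28900) + 51600) = -424320/(28876 + 51600) = -424320/80476 = -424320*1/80476 = -106080/20119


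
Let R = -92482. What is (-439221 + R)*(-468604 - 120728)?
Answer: 313349592396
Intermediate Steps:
(-439221 + R)*(-468604 - 120728) = (-439221 - 92482)*(-468604 - 120728) = -531703*(-589332) = 313349592396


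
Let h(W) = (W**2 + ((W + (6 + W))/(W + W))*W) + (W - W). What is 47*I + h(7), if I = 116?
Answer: 5511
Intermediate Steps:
h(W) = 3 + W + W**2 (h(W) = (W**2 + ((6 + 2*W)/((2*W)))*W) + 0 = (W**2 + ((6 + 2*W)*(1/(2*W)))*W) + 0 = (W**2 + ((6 + 2*W)/(2*W))*W) + 0 = (W**2 + (3 + W)) + 0 = (3 + W + W**2) + 0 = 3 + W + W**2)
47*I + h(7) = 47*116 + (3 + 7 + 7**2) = 5452 + (3 + 7 + 49) = 5452 + 59 = 5511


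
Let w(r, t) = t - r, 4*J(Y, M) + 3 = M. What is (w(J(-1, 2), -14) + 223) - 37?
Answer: 689/4 ≈ 172.25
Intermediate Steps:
J(Y, M) = -¾ + M/4
(w(J(-1, 2), -14) + 223) - 37 = ((-14 - (-¾ + (¼)*2)) + 223) - 37 = ((-14 - (-¾ + ½)) + 223) - 37 = ((-14 - 1*(-¼)) + 223) - 37 = ((-14 + ¼) + 223) - 37 = (-55/4 + 223) - 37 = 837/4 - 37 = 689/4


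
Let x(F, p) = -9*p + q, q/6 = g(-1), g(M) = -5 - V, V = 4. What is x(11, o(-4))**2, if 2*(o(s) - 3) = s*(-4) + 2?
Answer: 26244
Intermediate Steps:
g(M) = -9 (g(M) = -5 - 1*4 = -5 - 4 = -9)
o(s) = 4 - 2*s (o(s) = 3 + (s*(-4) + 2)/2 = 3 + (-4*s + 2)/2 = 3 + (2 - 4*s)/2 = 3 + (1 - 2*s) = 4 - 2*s)
q = -54 (q = 6*(-9) = -54)
x(F, p) = -54 - 9*p (x(F, p) = -9*p - 54 = -54 - 9*p)
x(11, o(-4))**2 = (-54 - 9*(4 - 2*(-4)))**2 = (-54 - 9*(4 + 8))**2 = (-54 - 9*12)**2 = (-54 - 108)**2 = (-162)**2 = 26244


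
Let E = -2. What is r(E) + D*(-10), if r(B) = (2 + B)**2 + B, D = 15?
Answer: -152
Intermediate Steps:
r(B) = B + (2 + B)**2
r(E) + D*(-10) = (-2 + (2 - 2)**2) + 15*(-10) = (-2 + 0**2) - 150 = (-2 + 0) - 150 = -2 - 150 = -152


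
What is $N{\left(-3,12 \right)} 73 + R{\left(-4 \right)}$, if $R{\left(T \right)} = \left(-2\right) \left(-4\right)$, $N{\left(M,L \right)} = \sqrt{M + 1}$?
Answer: $8 + 73 i \sqrt{2} \approx 8.0 + 103.24 i$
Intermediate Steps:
$N{\left(M,L \right)} = \sqrt{1 + M}$
$R{\left(T \right)} = 8$
$N{\left(-3,12 \right)} 73 + R{\left(-4 \right)} = \sqrt{1 - 3} \cdot 73 + 8 = \sqrt{-2} \cdot 73 + 8 = i \sqrt{2} \cdot 73 + 8 = 73 i \sqrt{2} + 8 = 8 + 73 i \sqrt{2}$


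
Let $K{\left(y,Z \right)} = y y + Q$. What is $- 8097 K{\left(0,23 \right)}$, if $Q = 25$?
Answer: $-202425$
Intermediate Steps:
$K{\left(y,Z \right)} = 25 + y^{2}$ ($K{\left(y,Z \right)} = y y + 25 = y^{2} + 25 = 25 + y^{2}$)
$- 8097 K{\left(0,23 \right)} = - 8097 \left(25 + 0^{2}\right) = - 8097 \left(25 + 0\right) = \left(-8097\right) 25 = -202425$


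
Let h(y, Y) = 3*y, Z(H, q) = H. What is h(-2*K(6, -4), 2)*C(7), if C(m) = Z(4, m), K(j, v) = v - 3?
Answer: 168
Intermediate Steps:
K(j, v) = -3 + v
C(m) = 4
h(-2*K(6, -4), 2)*C(7) = (3*(-2*(-3 - 4)))*4 = (3*(-2*(-7)))*4 = (3*14)*4 = 42*4 = 168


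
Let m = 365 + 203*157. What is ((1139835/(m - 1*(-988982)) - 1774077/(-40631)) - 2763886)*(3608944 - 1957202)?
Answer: -31570395579474284221169/6915518093 ≈ -4.5652e+12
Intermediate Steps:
m = 32236 (m = 365 + 31871 = 32236)
((1139835/(m - 1*(-988982)) - 1774077/(-40631)) - 2763886)*(3608944 - 1957202) = ((1139835/(32236 - 1*(-988982)) - 1774077/(-40631)) - 2763886)*(3608944 - 1957202) = ((1139835/(32236 + 988982) - 1774077*(-1/40631)) - 2763886)*1651742 = ((1139835/1021218 + 1774077/40631) - 2763886)*1651742 = ((1139835*(1/1021218) + 1774077/40631) - 2763886)*1651742 = ((379945/340406 + 1774077/40631) - 2763886)*1651742 = (619344000557/13831036186 - 2763886)*1651742 = -38226787935978239/13831036186*1651742 = -31570395579474284221169/6915518093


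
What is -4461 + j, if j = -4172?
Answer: -8633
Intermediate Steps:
-4461 + j = -4461 - 4172 = -8633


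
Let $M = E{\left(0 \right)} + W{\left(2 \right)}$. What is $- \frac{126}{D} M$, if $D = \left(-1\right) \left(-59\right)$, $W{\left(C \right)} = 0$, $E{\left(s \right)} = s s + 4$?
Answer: $- \frac{504}{59} \approx -8.5424$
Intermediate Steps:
$E{\left(s \right)} = 4 + s^{2}$ ($E{\left(s \right)} = s^{2} + 4 = 4 + s^{2}$)
$D = 59$
$M = 4$ ($M = \left(4 + 0^{2}\right) + 0 = \left(4 + 0\right) + 0 = 4 + 0 = 4$)
$- \frac{126}{D} M = - \frac{126}{59} \cdot 4 = \left(-126\right) \frac{1}{59} \cdot 4 = \left(- \frac{126}{59}\right) 4 = - \frac{504}{59}$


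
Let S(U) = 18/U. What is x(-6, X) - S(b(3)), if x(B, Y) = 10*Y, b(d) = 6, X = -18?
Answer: -183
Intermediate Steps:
x(-6, X) - S(b(3)) = 10*(-18) - 18/6 = -180 - 18/6 = -180 - 1*3 = -180 - 3 = -183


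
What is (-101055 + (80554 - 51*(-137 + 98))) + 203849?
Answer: 185337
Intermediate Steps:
(-101055 + (80554 - 51*(-137 + 98))) + 203849 = (-101055 + (80554 - 51*(-39))) + 203849 = (-101055 + (80554 + 1989)) + 203849 = (-101055 + 82543) + 203849 = -18512 + 203849 = 185337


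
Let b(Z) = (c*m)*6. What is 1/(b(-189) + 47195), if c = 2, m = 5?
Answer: 1/47255 ≈ 2.1162e-5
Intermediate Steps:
b(Z) = 60 (b(Z) = (2*5)*6 = 10*6 = 60)
1/(b(-189) + 47195) = 1/(60 + 47195) = 1/47255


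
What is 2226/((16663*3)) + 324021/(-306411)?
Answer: -1723934987/1701908831 ≈ -1.0129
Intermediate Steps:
2226/((16663*3)) + 324021/(-306411) = 2226/49989 + 324021*(-1/306411) = 2226*(1/49989) - 108007/102137 = 742/16663 - 108007/102137 = -1723934987/1701908831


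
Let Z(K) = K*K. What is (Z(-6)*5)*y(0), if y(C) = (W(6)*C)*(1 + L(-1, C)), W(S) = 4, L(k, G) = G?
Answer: 0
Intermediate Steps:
Z(K) = K**2
y(C) = 4*C*(1 + C) (y(C) = (4*C)*(1 + C) = 4*C*(1 + C))
(Z(-6)*5)*y(0) = ((-6)**2*5)*(4*0*(1 + 0)) = (36*5)*(4*0*1) = 180*0 = 0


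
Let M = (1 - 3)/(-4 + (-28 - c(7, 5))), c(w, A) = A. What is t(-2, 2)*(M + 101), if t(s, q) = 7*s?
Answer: -52346/37 ≈ -1414.8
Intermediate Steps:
M = 2/37 (M = (1 - 3)/(-4 + (-28 - 1*5)) = -2/(-4 + (-28 - 5)) = -2/(-4 - 33) = -2/(-37) = -2*(-1/37) = 2/37 ≈ 0.054054)
t(-2, 2)*(M + 101) = (7*(-2))*(2/37 + 101) = -14*3739/37 = -52346/37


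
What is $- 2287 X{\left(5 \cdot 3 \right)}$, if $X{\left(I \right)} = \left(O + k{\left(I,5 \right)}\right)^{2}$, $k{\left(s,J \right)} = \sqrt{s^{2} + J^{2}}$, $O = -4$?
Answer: $-608342 + 91480 \sqrt{10} \approx -3.1906 \cdot 10^{5}$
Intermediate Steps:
$k{\left(s,J \right)} = \sqrt{J^{2} + s^{2}}$
$X{\left(I \right)} = \left(-4 + \sqrt{25 + I^{2}}\right)^{2}$ ($X{\left(I \right)} = \left(-4 + \sqrt{5^{2} + I^{2}}\right)^{2} = \left(-4 + \sqrt{25 + I^{2}}\right)^{2}$)
$- 2287 X{\left(5 \cdot 3 \right)} = - 2287 \left(-4 + \sqrt{25 + \left(5 \cdot 3\right)^{2}}\right)^{2} = - 2287 \left(-4 + \sqrt{25 + 15^{2}}\right)^{2} = - 2287 \left(-4 + \sqrt{25 + 225}\right)^{2} = - 2287 \left(-4 + \sqrt{250}\right)^{2} = - 2287 \left(-4 + 5 \sqrt{10}\right)^{2}$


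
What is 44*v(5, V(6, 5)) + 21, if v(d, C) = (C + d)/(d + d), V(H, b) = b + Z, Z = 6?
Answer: 457/5 ≈ 91.400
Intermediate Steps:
V(H, b) = 6 + b (V(H, b) = b + 6 = 6 + b)
v(d, C) = (C + d)/(2*d) (v(d, C) = (C + d)/((2*d)) = (C + d)*(1/(2*d)) = (C + d)/(2*d))
44*v(5, V(6, 5)) + 21 = 44*((1/2)*((6 + 5) + 5)/5) + 21 = 44*((1/2)*(1/5)*(11 + 5)) + 21 = 44*((1/2)*(1/5)*16) + 21 = 44*(8/5) + 21 = 352/5 + 21 = 457/5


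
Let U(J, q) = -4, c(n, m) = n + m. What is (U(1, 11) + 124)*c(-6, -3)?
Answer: -1080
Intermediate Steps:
c(n, m) = m + n
(U(1, 11) + 124)*c(-6, -3) = (-4 + 124)*(-3 - 6) = 120*(-9) = -1080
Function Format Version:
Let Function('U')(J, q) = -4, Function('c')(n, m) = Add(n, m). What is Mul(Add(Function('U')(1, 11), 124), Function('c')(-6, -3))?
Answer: -1080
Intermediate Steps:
Function('c')(n, m) = Add(m, n)
Mul(Add(Function('U')(1, 11), 124), Function('c')(-6, -3)) = Mul(Add(-4, 124), Add(-3, -6)) = Mul(120, -9) = -1080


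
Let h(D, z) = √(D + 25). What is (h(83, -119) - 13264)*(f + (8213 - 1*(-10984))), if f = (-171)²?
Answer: -642481632 + 290628*√3 ≈ -6.4198e+8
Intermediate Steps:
h(D, z) = √(25 + D)
f = 29241
(h(83, -119) - 13264)*(f + (8213 - 1*(-10984))) = (√(25 + 83) - 13264)*(29241 + (8213 - 1*(-10984))) = (√108 - 13264)*(29241 + (8213 + 10984)) = (6*√3 - 13264)*(29241 + 19197) = (-13264 + 6*√3)*48438 = -642481632 + 290628*√3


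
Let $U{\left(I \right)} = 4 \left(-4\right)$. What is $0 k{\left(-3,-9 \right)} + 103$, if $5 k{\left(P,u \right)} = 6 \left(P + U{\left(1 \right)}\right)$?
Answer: $103$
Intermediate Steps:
$U{\left(I \right)} = -16$
$k{\left(P,u \right)} = - \frac{96}{5} + \frac{6 P}{5}$ ($k{\left(P,u \right)} = \frac{6 \left(P - 16\right)}{5} = \frac{6 \left(-16 + P\right)}{5} = \frac{-96 + 6 P}{5} = - \frac{96}{5} + \frac{6 P}{5}$)
$0 k{\left(-3,-9 \right)} + 103 = 0 \left(- \frac{96}{5} + \frac{6}{5} \left(-3\right)\right) + 103 = 0 \left(- \frac{96}{5} - \frac{18}{5}\right) + 103 = 0 \left(- \frac{114}{5}\right) + 103 = 0 + 103 = 103$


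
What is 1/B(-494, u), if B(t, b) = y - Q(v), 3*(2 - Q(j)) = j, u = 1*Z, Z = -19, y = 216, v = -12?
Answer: 1/210 ≈ 0.0047619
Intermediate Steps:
u = -19 (u = 1*(-19) = -19)
Q(j) = 2 - j/3
B(t, b) = 210 (B(t, b) = 216 - (2 - ⅓*(-12)) = 216 - (2 + 4) = 216 - 1*6 = 216 - 6 = 210)
1/B(-494, u) = 1/210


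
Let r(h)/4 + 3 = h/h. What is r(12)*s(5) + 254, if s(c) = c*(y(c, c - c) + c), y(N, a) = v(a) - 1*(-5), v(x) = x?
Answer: -146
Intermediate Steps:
y(N, a) = 5 + a (y(N, a) = a - 1*(-5) = a + 5 = 5 + a)
s(c) = c*(5 + c) (s(c) = c*((5 + (c - c)) + c) = c*((5 + 0) + c) = c*(5 + c))
r(h) = -8 (r(h) = -12 + 4*(h/h) = -12 + 4*1 = -12 + 4 = -8)
r(12)*s(5) + 254 = -40*(5 + 5) + 254 = -40*10 + 254 = -8*50 + 254 = -400 + 254 = -146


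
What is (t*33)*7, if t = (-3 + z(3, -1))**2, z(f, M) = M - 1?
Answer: 5775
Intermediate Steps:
z(f, M) = -1 + M
t = 25 (t = (-3 + (-1 - 1))**2 = (-3 - 2)**2 = (-5)**2 = 25)
(t*33)*7 = (25*33)*7 = 825*7 = 5775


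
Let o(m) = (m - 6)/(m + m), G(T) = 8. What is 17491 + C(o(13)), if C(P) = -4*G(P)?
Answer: 17459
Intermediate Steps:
o(m) = (-6 + m)/(2*m) (o(m) = (-6 + m)/((2*m)) = (-6 + m)*(1/(2*m)) = (-6 + m)/(2*m))
C(P) = -32 (C(P) = -4*8 = -32)
17491 + C(o(13)) = 17491 - 32 = 17459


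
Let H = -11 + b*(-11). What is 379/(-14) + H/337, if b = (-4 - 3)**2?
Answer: -135423/4718 ≈ -28.703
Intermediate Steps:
b = 49 (b = (-7)**2 = 49)
H = -550 (H = -11 + 49*(-11) = -11 - 539 = -550)
379/(-14) + H/337 = 379/(-14) - 550/337 = 379*(-1/14) - 550*1/337 = -379/14 - 550/337 = -135423/4718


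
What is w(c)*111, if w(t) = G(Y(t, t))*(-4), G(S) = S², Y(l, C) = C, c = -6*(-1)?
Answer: -15984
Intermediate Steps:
c = 6
w(t) = -4*t² (w(t) = t²*(-4) = -4*t²)
w(c)*111 = -4*6²*111 = -4*36*111 = -144*111 = -15984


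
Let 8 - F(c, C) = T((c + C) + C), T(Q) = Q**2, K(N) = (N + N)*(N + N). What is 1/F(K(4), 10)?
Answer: -1/7048 ≈ -0.00014188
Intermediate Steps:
K(N) = 4*N**2 (K(N) = (2*N)*(2*N) = 4*N**2)
F(c, C) = 8 - (c + 2*C)**2 (F(c, C) = 8 - ((c + C) + C)**2 = 8 - ((C + c) + C)**2 = 8 - (c + 2*C)**2)
1/F(K(4), 10) = 1/(8 - (4*4**2 + 2*10)**2) = 1/(8 - (4*16 + 20)**2) = 1/(8 - (64 + 20)**2) = 1/(8 - 1*84**2) = 1/(8 - 1*7056) = 1/(8 - 7056) = 1/(-7048) = -1/7048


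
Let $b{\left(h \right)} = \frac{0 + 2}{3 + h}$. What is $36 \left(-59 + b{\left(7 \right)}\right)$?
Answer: $- \frac{10584}{5} \approx -2116.8$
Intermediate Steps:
$b{\left(h \right)} = \frac{2}{3 + h}$
$36 \left(-59 + b{\left(7 \right)}\right) = 36 \left(-59 + \frac{2}{3 + 7}\right) = 36 \left(-59 + \frac{2}{10}\right) = 36 \left(-59 + 2 \cdot \frac{1}{10}\right) = 36 \left(-59 + \frac{1}{5}\right) = 36 \left(- \frac{294}{5}\right) = - \frac{10584}{5}$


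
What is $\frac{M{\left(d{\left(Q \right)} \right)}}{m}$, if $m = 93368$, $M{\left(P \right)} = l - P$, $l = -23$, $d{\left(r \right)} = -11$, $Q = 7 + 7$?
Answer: $- \frac{3}{23342} \approx -0.00012852$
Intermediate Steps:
$Q = 14$
$M{\left(P \right)} = -23 - P$
$\frac{M{\left(d{\left(Q \right)} \right)}}{m} = \frac{-23 - -11}{93368} = \left(-23 + 11\right) \frac{1}{93368} = \left(-12\right) \frac{1}{93368} = - \frac{3}{23342}$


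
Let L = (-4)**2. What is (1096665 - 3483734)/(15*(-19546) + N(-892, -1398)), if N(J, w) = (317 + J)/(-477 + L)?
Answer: 1100438809/135160015 ≈ 8.1418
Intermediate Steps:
L = 16
N(J, w) = -317/461 - J/461 (N(J, w) = (317 + J)/(-477 + 16) = (317 + J)/(-461) = (317 + J)*(-1/461) = -317/461 - J/461)
(1096665 - 3483734)/(15*(-19546) + N(-892, -1398)) = (1096665 - 3483734)/(15*(-19546) + (-317/461 - 1/461*(-892))) = -2387069/(-293190 + (-317/461 + 892/461)) = -2387069/(-293190 + 575/461) = -2387069/(-135160015/461) = -2387069*(-461/135160015) = 1100438809/135160015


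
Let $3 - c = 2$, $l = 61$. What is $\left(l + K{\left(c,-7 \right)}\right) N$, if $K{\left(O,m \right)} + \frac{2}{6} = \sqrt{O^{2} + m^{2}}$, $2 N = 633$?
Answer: $19201 + \frac{3165 \sqrt{2}}{2} \approx 21439.0$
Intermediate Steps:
$c = 1$ ($c = 3 - 2 = 1$)
$N = \frac{633}{2}$ ($N = \frac{1}{2} \cdot 633 = \frac{633}{2} \approx 316.5$)
$K{\left(O,m \right)} = - \frac{1}{3} + \sqrt{O^{2} + m^{2}}$
$\left(l + K{\left(c,-7 \right)}\right) N = \left(61 - \left(\frac{1}{3} - \sqrt{1^{2} + \left(-7\right)^{2}}\right)\right) \frac{633}{2} = \left(61 - \left(\frac{1}{3} - \sqrt{1 + 49}\right)\right) \frac{633}{2} = \left(61 - \left(\frac{1}{3} - \sqrt{50}\right)\right) \frac{633}{2} = \left(61 - \left(\frac{1}{3} - 5 \sqrt{2}\right)\right) \frac{633}{2} = \left(\frac{182}{3} + 5 \sqrt{2}\right) \frac{633}{2} = 19201 + \frac{3165 \sqrt{2}}{2}$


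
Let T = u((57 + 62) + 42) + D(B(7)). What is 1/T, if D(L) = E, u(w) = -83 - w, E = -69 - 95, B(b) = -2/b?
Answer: -1/408 ≈ -0.0024510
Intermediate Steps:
E = -164
D(L) = -164
T = -408 (T = (-83 - ((57 + 62) + 42)) - 164 = (-83 - (119 + 42)) - 164 = (-83 - 1*161) - 164 = (-83 - 161) - 164 = -244 - 164 = -408)
1/T = 1/(-408) = -1/408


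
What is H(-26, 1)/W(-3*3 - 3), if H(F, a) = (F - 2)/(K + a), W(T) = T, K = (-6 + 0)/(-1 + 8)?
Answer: 49/3 ≈ 16.333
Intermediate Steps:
K = -6/7 ≈ -0.85714
H(F, a) = (-2 + F)/(-6/7 + a) (H(F, a) = (F - 2)/(-6/7 + a) = (-2 + F)/(-6/7 + a))
H(-26, 1)/W(-3*3 - 3) = (7*(-2 - 26)/(-6 + 7*1))/(-3*3 - 3) = (7*(-28)/(-6 + 7))/(-9 - 3) = (7*(-28)/1)/(-12) = (7*1*(-28))*(-1/12) = -196*(-1/12) = 49/3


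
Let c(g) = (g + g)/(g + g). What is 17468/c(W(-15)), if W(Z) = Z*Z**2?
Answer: 17468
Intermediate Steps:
W(Z) = Z**3
c(g) = 1 (c(g) = (2*g)/((2*g)) = (2*g)*(1/(2*g)) = 1)
17468/c(W(-15)) = 17468/1 = 17468*1 = 17468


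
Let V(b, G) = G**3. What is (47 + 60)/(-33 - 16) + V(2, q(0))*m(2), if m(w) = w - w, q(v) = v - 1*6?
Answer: -107/49 ≈ -2.1837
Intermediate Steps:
q(v) = -6 + v (q(v) = v - 6 = -6 + v)
m(w) = 0
(47 + 60)/(-33 - 16) + V(2, q(0))*m(2) = (47 + 60)/(-33 - 16) + (-6 + 0)**3*0 = 107/(-49) + (-6)**3*0 = 107*(-1/49) - 216*0 = -107/49 + 0 = -107/49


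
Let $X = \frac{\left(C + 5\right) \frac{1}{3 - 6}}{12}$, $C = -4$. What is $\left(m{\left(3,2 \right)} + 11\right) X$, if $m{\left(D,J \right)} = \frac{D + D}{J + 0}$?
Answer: $- \frac{7}{18} \approx -0.38889$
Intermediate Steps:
$m{\left(D,J \right)} = \frac{2 D}{J}$
$X = - \frac{1}{36}$ ($X = \frac{\left(-4 + 5\right) \frac{1}{3 - 6}}{12} = 1 \frac{1}{-3} \cdot \frac{1}{12} = 1 \left(- \frac{1}{3}\right) \frac{1}{12} = \left(- \frac{1}{3}\right) \frac{1}{12} = - \frac{1}{36} \approx -0.027778$)
$\left(m{\left(3,2 \right)} + 11\right) X = \left(2 \cdot 3 \cdot \frac{1}{2} + 11\right) \left(- \frac{1}{36}\right) = \left(3 + 11\right) \left(- \frac{1}{36}\right) = 14 \left(- \frac{1}{36}\right) = - \frac{7}{18}$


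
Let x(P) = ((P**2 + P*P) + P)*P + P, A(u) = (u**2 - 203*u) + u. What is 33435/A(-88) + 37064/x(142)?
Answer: 19309287295/14666042864 ≈ 1.3166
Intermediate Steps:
A(u) = u**2 - 202*u
x(P) = P + P*(P + 2*P**2) (x(P) = ((P**2 + P**2) + P)*P + P = (2*P**2 + P)*P + P = (P + 2*P**2)*P + P = P*(P + 2*P**2) + P = P + P*(P + 2*P**2))
33435/A(-88) + 37064/x(142) = 33435/((-88*(-202 - 88))) + 37064/((142*(1 + 142 + 2*142**2))) = 33435/((-88*(-290))) + 37064/((142*(1 + 142 + 2*20164))) = 33435/25520 + 37064/((142*(1 + 142 + 40328))) = 33435*(1/25520) + 37064/((142*40471)) = 6687/5104 + 37064/5746882 = 6687/5104 + 37064*(1/5746882) = 6687/5104 + 18532/2873441 = 19309287295/14666042864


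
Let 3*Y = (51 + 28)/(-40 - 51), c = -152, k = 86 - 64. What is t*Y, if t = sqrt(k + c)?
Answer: -79*I*sqrt(130)/273 ≈ -3.2994*I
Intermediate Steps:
k = 22
Y = -79/273 (Y = ((51 + 28)/(-40 - 51))/3 = (79/(-91))/3 = (79*(-1/91))/3 = (1/3)*(-79/91) = -79/273 ≈ -0.28938)
t = I*sqrt(130) (t = sqrt(22 - 152) = sqrt(-130) = I*sqrt(130) ≈ 11.402*I)
t*Y = (I*sqrt(130))*(-79/273) = -79*I*sqrt(130)/273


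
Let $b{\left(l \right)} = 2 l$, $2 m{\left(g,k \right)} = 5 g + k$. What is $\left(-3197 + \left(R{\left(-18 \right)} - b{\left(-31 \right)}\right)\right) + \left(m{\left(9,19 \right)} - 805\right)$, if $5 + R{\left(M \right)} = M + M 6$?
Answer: $-4039$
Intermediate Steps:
$m{\left(g,k \right)} = \frac{k}{2} + \frac{5 g}{2}$ ($m{\left(g,k \right)} = \frac{5 g + k}{2} = \frac{k + 5 g}{2} = \frac{k}{2} + \frac{5 g}{2}$)
$R{\left(M \right)} = -5 + 7 M$ ($R{\left(M \right)} = -5 + \left(M + M 6\right) = -5 + \left(M + 6 M\right) = -5 + 7 M$)
$\left(-3197 + \left(R{\left(-18 \right)} - b{\left(-31 \right)}\right)\right) + \left(m{\left(9,19 \right)} - 805\right) = \left(-3197 + \left(\left(-5 + 7 \left(-18\right)\right) - 2 \left(-31\right)\right)\right) + \left(\left(\frac{1}{2} \cdot 19 + \frac{5}{2} \cdot 9\right) - 805\right) = \left(-3197 - 69\right) + \left(\left(\frac{19}{2} + \frac{45}{2}\right) - 805\right) = \left(-3197 + \left(-131 + 62\right)\right) + \left(32 - 805\right) = \left(-3197 - 69\right) - 773 = -3266 - 773 = -4039$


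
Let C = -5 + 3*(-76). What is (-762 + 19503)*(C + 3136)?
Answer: 54405123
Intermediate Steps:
C = -233 (C = -5 - 228 = -233)
(-762 + 19503)*(C + 3136) = (-762 + 19503)*(-233 + 3136) = 18741*2903 = 54405123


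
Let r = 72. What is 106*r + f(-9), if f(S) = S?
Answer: 7623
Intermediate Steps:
106*r + f(-9) = 106*72 - 9 = 7632 - 9 = 7623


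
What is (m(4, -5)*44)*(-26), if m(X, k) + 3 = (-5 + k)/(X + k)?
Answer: -8008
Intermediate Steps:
m(X, k) = -3 + (-5 + k)/(X + k)
(m(4, -5)*44)*(-26) = (((-5 - 3*4 - 2*(-5))/(4 - 5))*44)*(-26) = (((-5 - 12 + 10)/(-1))*44)*(-26) = (-1*(-7)*44)*(-26) = (7*44)*(-26) = 308*(-26) = -8008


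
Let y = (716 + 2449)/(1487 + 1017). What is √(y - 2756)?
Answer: I*√4318059734/1252 ≈ 52.486*I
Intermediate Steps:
y = 3165/2504 ≈ 1.2640
√(y - 2756) = √(3165/2504 - 2756) = √(-6897859/2504) = I*√4318059734/1252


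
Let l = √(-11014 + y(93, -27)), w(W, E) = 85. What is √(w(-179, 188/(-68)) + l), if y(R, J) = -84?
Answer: √(85 + I*√11098) ≈ 10.497 + 5.0181*I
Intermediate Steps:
l = I*√11098 (l = √(-11014 - 84) = √(-11098) = I*√11098 ≈ 105.35*I)
√(w(-179, 188/(-68)) + l) = √(85 + I*√11098)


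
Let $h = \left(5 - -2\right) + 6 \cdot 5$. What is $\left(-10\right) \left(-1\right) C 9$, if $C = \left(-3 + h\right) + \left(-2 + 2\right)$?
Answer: $3060$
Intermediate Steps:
$h = 37$ ($h = \left(5 + 2\right) + 30 = 7 + 30 = 37$)
$C = 34$ ($C = \left(-3 + 37\right) + \left(-2 + 2\right) = 34 + 0 = 34$)
$\left(-10\right) \left(-1\right) C 9 = \left(-10\right) \left(-1\right) 34 \cdot 9 = 10 \cdot 34 \cdot 9 = 340 \cdot 9 = 3060$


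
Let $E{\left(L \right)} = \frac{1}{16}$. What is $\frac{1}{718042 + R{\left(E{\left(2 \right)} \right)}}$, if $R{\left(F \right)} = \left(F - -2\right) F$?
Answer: $\frac{256}{183818785} \approx 1.3927 \cdot 10^{-6}$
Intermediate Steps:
$E{\left(L \right)} = \frac{1}{16}$
$R{\left(F \right)} = F \left(2 + F\right)$ ($R{\left(F \right)} = \left(F + 2\right) F = \left(2 + F\right) F = F \left(2 + F\right)$)
$\frac{1}{718042 + R{\left(E{\left(2 \right)} \right)}} = \frac{1}{718042 + \frac{2 + \frac{1}{16}}{16}} = \frac{1}{718042 + \frac{1}{16} \cdot \frac{33}{16}} = \frac{1}{718042 + \frac{33}{256}} = \frac{1}{\frac{183818785}{256}} = \frac{256}{183818785}$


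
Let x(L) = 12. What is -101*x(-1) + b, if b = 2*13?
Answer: -1186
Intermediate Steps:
b = 26
-101*x(-1) + b = -101*12 + 26 = -1212 + 26 = -1186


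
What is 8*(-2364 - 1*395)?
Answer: -22072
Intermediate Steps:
8*(-2364 - 1*395) = 8*(-2364 - 395) = 8*(-2759) = -22072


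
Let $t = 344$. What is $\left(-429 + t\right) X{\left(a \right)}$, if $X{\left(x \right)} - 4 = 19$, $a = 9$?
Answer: $-1955$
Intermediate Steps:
$X{\left(x \right)} = 23$ ($X{\left(x \right)} = 4 + 19 = 23$)
$\left(-429 + t\right) X{\left(a \right)} = \left(-429 + 344\right) 23 = \left(-85\right) 23 = -1955$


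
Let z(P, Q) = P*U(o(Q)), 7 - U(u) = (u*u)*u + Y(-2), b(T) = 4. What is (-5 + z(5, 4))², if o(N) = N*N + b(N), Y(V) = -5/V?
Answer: 6394401225/4 ≈ 1.5986e+9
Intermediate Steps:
o(N) = 4 + N² (o(N) = N*N + 4 = N² + 4 = 4 + N²)
U(u) = 9/2 - u³ (U(u) = 7 - ((u*u)*u - 5/(-2)) = 7 - (u²*u - 5*(-½)) = 7 - (u³ + 5/2) = 7 - (5/2 + u³) = 7 + (-5/2 - u³) = 9/2 - u³)
z(P, Q) = P*(9/2 - (4 + Q²)³)
(-5 + z(5, 4))² = (-5 + ((9/2)*5 - 1*5*(4 + 4²)³))² = (-5 + (45/2 - 1*5*(4 + 16)³))² = (-5 + (45/2 - 1*5*20³))² = (-5 + (45/2 - 1*5*8000))² = (-5 + (45/2 - 40000))² = (-5 - 79955/2)² = (-79965/2)² = 6394401225/4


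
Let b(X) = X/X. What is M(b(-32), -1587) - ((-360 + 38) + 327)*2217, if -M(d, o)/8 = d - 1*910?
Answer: -3813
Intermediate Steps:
b(X) = 1
M(d, o) = 7280 - 8*d (M(d, o) = -8*(d - 1*910) = -8*(d - 910) = -8*(-910 + d) = 7280 - 8*d)
M(b(-32), -1587) - ((-360 + 38) + 327)*2217 = (7280 - 8*1) - ((-360 + 38) + 327)*2217 = (7280 - 8) - (-322 + 327)*2217 = 7272 - 5*2217 = 7272 - 1*11085 = 7272 - 11085 = -3813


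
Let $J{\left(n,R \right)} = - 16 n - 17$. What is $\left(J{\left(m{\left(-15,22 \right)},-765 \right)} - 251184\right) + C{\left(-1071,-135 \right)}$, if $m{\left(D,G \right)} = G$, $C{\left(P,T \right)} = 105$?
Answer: $-251448$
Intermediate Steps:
$J{\left(n,R \right)} = -17 - 16 n$
$\left(J{\left(m{\left(-15,22 \right)},-765 \right)} - 251184\right) + C{\left(-1071,-135 \right)} = \left(\left(-17 - 352\right) - 251184\right) + 105 = \left(-369 - 251184\right) + 105 = -251553 + 105 = -251448$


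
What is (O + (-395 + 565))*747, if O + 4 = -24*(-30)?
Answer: 661842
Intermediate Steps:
O = 716 (O = -4 - 24*(-30) = -4 + 720 = 716)
(O + (-395 + 565))*747 = (716 + (-395 + 565))*747 = (716 + 170)*747 = 886*747 = 661842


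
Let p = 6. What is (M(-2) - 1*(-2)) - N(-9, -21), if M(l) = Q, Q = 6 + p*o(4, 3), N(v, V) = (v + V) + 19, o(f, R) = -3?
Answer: 1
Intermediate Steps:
N(v, V) = 19 + V + v (N(v, V) = (V + v) + 19 = 19 + V + v)
Q = -12 (Q = 6 + 6*(-3) = 6 - 18 = -12)
M(l) = -12
(M(-2) - 1*(-2)) - N(-9, -21) = (-12 - 1*(-2)) - (19 - 21 - 9) = (-12 + 2) - 1*(-11) = -10 + 11 = 1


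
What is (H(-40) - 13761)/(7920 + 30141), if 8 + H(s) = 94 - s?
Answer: -1515/4229 ≈ -0.35824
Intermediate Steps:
H(s) = 86 - s (H(s) = -8 + (94 - s) = 86 - s)
(H(-40) - 13761)/(7920 + 30141) = ((86 - 1*(-40)) - 13761)/(7920 + 30141) = ((86 + 40) - 13761)/38061 = (126 - 13761)*(1/38061) = -13635*1/38061 = -1515/4229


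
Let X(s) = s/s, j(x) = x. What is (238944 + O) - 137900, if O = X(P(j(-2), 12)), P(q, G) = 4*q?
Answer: 101045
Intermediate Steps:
X(s) = 1
O = 1
(238944 + O) - 137900 = (238944 + 1) - 137900 = 238945 - 137900 = 101045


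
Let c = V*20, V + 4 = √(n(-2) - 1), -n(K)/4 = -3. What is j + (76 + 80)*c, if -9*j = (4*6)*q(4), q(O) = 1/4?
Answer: -37442/3 + 3120*√11 ≈ -2132.8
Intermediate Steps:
n(K) = 12 (n(K) = -4*(-3) = 12)
q(O) = ¼
V = -4 + √11 (V = -4 + √(12 - 1) = -4 + √11 ≈ -0.68338)
j = -⅔ (j = -4*6/(9*4) = -8/(3*4) = -⅑*6 = -⅔ ≈ -0.66667)
c = -80 + 20*√11 (c = (-4 + √11)*20 = -80 + 20*√11 ≈ -13.668)
j + (76 + 80)*c = -⅔ + (76 + 80)*(-80 + 20*√11) = -⅔ + 156*(-80 + 20*√11) = -⅔ + (-12480 + 3120*√11) = -37442/3 + 3120*√11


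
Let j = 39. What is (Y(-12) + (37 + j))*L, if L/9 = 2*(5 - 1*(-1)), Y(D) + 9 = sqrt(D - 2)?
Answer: 7236 + 108*I*sqrt(14) ≈ 7236.0 + 404.1*I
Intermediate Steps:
Y(D) = -9 + sqrt(-2 + D) (Y(D) = -9 + sqrt(D - 2) = -9 + sqrt(-2 + D))
L = 108 (L = 9*(2*(5 - 1*(-1))) = 9*(2*(5 + 1)) = 9*(2*6) = 9*12 = 108)
(Y(-12) + (37 + j))*L = ((-9 + sqrt(-2 - 12)) + (37 + 39))*108 = ((-9 + sqrt(-14)) + 76)*108 = ((-9 + I*sqrt(14)) + 76)*108 = (67 + I*sqrt(14))*108 = 7236 + 108*I*sqrt(14)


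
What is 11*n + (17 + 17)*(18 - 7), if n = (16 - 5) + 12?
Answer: 627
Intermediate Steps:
n = 23 (n = 11 + 12 = 23)
11*n + (17 + 17)*(18 - 7) = 11*23 + (17 + 17)*(18 - 7) = 253 + 34*11 = 253 + 374 = 627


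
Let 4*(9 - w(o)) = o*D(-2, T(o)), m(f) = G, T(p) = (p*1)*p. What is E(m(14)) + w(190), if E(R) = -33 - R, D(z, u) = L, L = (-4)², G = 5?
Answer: -789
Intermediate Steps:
T(p) = p² (T(p) = p*p = p²)
m(f) = 5
L = 16
D(z, u) = 16
w(o) = 9 - 4*o (w(o) = 9 - o*16/4 = 9 - 4*o)
E(m(14)) + w(190) = (-33 - 1*5) + (9 - 4*190) = (-33 - 5) + (9 - 760) = -38 - 751 = -789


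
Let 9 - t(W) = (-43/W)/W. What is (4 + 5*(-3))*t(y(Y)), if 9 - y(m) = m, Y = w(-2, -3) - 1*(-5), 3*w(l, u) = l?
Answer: -23661/196 ≈ -120.72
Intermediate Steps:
w(l, u) = l/3
Y = 13/3 (Y = (⅓)*(-2) - 1*(-5) = -⅔ + 5 = 13/3 ≈ 4.3333)
y(m) = 9 - m
t(W) = 9 + 43/W² (t(W) = 9 - (-43/W)/W = 9 - (-43)/W² = 9 + 43/W²)
(4 + 5*(-3))*t(y(Y)) = (4 + 5*(-3))*(9 + 43/(9 - 1*13/3)²) = (4 - 15)*(9 + 43/(9 - 13/3)²) = -11*(9 + 43/(14/3)²) = -11*(9 + 43*(9/196)) = -11*(9 + 387/196) = -11*2151/196 = -23661/196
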